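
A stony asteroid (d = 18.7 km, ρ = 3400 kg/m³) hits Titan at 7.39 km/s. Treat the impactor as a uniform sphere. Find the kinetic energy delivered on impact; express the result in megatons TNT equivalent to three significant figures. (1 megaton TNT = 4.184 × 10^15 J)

E ≈ 7.60 × 10^7 Mt TNT

d = 18700 m; v = 7390 m/s.
Mass m = (π/6) ρ d³ = (π/6) × 3400 × (18700)³ = 1.164 × 10^16 kg
E = ½ m v² = 0.5 × 1.164 × 10^16 × (7390)² = 3.178 × 10^23 J
   = 3.178 × 10^23 / 4.184×10^15 = 7.596 × 10^7 Mt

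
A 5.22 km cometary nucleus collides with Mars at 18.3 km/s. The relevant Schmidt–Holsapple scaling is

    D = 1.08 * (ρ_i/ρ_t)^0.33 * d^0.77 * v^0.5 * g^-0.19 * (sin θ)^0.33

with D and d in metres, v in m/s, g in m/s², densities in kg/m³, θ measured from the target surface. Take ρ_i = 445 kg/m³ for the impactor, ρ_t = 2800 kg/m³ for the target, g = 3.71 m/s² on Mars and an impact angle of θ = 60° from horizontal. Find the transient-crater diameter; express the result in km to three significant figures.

In SI units: d = 5220 m, v = 18300 m/s.
(ρ_i/ρ_t)^0.33 = (445/2800)^0.33 = 0.5450
d^0.77 = 5220^0.77 = 728.8
v^0.5 = 18300^0.5 = 135.3
g^-0.19 = 3.71^-0.19 = 0.7795
(sin 60°)^0.33 = 0.8660^0.33 = 0.9536
D = 1.08 × 0.5450 × 728.8 × 135.3 × 0.7795 × 0.9536 = 43143 m
   = 43.14 km

D ≈ 43.1 km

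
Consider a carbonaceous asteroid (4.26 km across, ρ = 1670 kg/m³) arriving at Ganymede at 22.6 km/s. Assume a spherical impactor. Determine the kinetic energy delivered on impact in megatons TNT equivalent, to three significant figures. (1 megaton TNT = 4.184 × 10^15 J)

E ≈ 4.13 × 10^6 Mt TNT

d = 4260 m; v = 22600 m/s.
Mass m = (π/6) ρ d³ = (π/6) × 1670 × (4260)³ = 6.760 × 10^13 kg
E = ½ m v² = 0.5 × 6.760 × 10^13 × (22600)² = 1.726 × 10^22 J
   = 1.726 × 10^22 / 4.184×10^15 = 4.125 × 10^6 Mt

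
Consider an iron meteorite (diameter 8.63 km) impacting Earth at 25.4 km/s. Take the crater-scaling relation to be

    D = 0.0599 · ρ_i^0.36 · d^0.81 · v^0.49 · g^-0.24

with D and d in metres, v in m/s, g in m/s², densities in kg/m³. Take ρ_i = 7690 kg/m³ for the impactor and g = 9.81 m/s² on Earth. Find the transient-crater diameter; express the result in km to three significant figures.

In SI units: d = 8630 m, v = 25400 m/s.
ρ_i^0.36 = 7690^0.36 = 25.06
d^0.81 = 8630^0.81 = 1542
v^0.49 = 25400^0.49 = 144.0
g^-0.24 = 9.81^-0.24 = 0.5781
D = 0.0599 × 25.06 × 1542 × 144.0 × 0.5781 = 1.927 × 10^5 m
   = 192.7 km

D ≈ 193 km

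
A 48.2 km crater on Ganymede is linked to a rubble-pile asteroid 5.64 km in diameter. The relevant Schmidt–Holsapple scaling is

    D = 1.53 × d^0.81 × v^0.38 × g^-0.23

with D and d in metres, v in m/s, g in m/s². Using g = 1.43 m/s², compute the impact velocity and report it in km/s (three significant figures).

Rearranging for v: v = [D / (1.53 · 5640^0.81 · 1.43^-0.23)]^(1/0.38).
D = 48200 m.
5640^0.81 = 1093
1.43^-0.23 = 0.9210
Denominator = 1.53 × 1093 × 0.9210 = 1540
D / 1540 = 48200 / 1540 = 31.30
v = 31.30^(1/0.38) = 31.30^2.6316 = 8623 m/s

v ≈ 8.62 km/s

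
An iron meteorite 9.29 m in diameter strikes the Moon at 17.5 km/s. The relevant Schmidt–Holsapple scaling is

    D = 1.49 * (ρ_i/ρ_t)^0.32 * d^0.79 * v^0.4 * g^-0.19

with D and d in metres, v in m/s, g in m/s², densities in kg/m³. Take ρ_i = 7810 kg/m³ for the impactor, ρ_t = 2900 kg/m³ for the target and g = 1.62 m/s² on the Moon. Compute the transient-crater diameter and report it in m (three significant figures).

In SI units: v = 17500 m/s.
(ρ_i/ρ_t)^0.32 = (7810/2900)^0.32 = 1.373
d^0.79 = 9.29^0.79 = 5.817
v^0.4 = 17500^0.4 = 49.80
g^-0.19 = 1.62^-0.19 = 0.9124
D = 1.49 × 1.373 × 5.817 × 49.80 × 0.9124 = 540.7 m

D ≈ 541 m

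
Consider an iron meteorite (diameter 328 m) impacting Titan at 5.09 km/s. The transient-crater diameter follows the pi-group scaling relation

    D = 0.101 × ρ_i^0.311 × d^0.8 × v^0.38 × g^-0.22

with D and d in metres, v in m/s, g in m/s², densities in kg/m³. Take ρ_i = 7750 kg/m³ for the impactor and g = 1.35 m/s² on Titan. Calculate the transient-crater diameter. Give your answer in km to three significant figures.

D ≈ 4.04 km

In SI units: v = 5090 m/s.
ρ_i^0.311 = 7750^0.311 = 16.20
d^0.8 = 328^0.8 = 103.0
v^0.38 = 5090^0.38 = 25.62
g^-0.22 = 1.35^-0.22 = 0.9361
D = 0.101 × 16.20 × 103.0 × 25.62 × 0.9361 = 4042 m
   = 4.042 km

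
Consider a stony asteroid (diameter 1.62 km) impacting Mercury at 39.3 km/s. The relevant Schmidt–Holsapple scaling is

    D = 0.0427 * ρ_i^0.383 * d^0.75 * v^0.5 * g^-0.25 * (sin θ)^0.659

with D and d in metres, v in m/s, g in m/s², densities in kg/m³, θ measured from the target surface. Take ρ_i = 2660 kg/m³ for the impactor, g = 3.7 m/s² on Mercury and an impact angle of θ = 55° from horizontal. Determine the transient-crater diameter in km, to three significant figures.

D ≈ 28.0 km

In SI units: d = 1620 m, v = 39300 m/s.
ρ_i^0.383 = 2660^0.383 = 20.50
d^0.75 = 1620^0.75 = 255.4
v^0.5 = 39300^0.5 = 198.2
g^-0.25 = 3.7^-0.25 = 0.7210
(sin 55°)^0.659 = 0.8192^0.659 = 0.8768
D = 0.0427 × 20.50 × 255.4 × 198.2 × 0.7210 × 0.8768 = 28012 m
   = 28.01 km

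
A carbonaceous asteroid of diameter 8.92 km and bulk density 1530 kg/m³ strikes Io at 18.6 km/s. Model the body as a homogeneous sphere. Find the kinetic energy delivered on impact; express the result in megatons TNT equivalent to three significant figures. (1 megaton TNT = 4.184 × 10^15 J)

d = 8920 m; v = 18600 m/s.
Mass m = (π/6) ρ d³ = (π/6) × 1530 × (8920)³ = 5.686 × 10^14 kg
E = ½ m v² = 0.5 × 5.686 × 10^14 × (18600)² = 9.836 × 10^22 J
   = 9.836 × 10^22 / 4.184×10^15 = 2.351 × 10^7 Mt

E ≈ 2.35 × 10^7 Mt TNT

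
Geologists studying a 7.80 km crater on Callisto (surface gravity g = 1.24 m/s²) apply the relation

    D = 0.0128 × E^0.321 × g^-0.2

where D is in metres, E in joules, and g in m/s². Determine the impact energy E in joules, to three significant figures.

Rearranging: E = [D / (0.0128 · g^-0.2)]^(1/0.321).
D = 7800 m.
g^-0.2 = 1.24^-0.2 = 0.9579
D / (0.0128 × 0.9579) = 7800 / (0.01226) = 6.362 × 10^5
E = (6.362 × 10^5)^3.1153 = 1.202 × 10^18 J

E ≈ 1.20 × 10^18 J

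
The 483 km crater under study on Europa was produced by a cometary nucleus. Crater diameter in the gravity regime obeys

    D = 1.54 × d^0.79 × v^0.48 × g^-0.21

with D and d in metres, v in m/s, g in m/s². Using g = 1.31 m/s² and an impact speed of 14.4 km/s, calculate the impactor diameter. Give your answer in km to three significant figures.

d ≈ 29.0 km

Rearranging for d: d = [D / (1.54 · 14400^0.48 · 1.31^-0.21)]^(1/0.79).
D = 483000 m.
14400^0.48 = 99.09
1.31^-0.21 = 0.9449
Denominator = 1.54 × 99.09 × 0.9449 = 144.2
D / 144.2 = 483000 / 144.2 = 3350
d = 3350^(1/0.79) = 3350^1.2658 = 28974 m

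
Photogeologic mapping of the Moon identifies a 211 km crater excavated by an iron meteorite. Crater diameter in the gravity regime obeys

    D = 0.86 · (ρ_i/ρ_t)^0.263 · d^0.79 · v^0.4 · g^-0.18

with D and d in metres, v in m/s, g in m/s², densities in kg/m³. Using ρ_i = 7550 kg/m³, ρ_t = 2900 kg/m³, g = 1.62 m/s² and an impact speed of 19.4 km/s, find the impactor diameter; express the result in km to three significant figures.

Rearranging for d: d = [D / (0.86 · (7550/2900)^0.263 · 19400^0.4 · 1.62^-0.18)]^(1/0.79).
D = 211000 m.
(7550/2900)^0.263 = 1.286
19400^0.4 = 51.89
1.62^-0.18 = 0.9168
Denominator = 0.86 × 1.286 × 51.89 × 0.9168 = 52.61
D / 52.61 = 211000 / 52.61 = 4011
d = 4011^(1/0.79) = 4011^1.2658 = 36391 m

d ≈ 36.4 km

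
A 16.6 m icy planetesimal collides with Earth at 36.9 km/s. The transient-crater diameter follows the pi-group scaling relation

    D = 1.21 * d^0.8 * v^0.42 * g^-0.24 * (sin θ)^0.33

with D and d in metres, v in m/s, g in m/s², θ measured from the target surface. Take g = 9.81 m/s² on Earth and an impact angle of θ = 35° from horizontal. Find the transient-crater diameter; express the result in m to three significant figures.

D ≈ 456 m

In SI units: v = 36900 m/s.
d^0.8 = 16.6^0.8 = 9.464
v^0.42 = 36900^0.42 = 82.82
g^-0.24 = 9.81^-0.24 = 0.5781
(sin 35°)^0.33 = 0.5736^0.33 = 0.8324
D = 1.21 × 9.464 × 82.82 × 0.5781 × 0.8324 = 456.4 m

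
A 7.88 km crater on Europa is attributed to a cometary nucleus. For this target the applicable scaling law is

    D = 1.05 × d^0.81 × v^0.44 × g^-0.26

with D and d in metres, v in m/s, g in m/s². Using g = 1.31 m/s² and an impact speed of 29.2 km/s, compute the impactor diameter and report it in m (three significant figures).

Rearranging for d: d = [D / (1.05 · 29200^0.44 · 1.31^-0.26)]^(1/0.81).
D = 7880 m.
29200^0.44 = 92.21
1.31^-0.26 = 0.9322
Denominator = 1.05 × 92.21 × 0.9322 = 90.26
D / 90.26 = 7880 / 90.26 = 87.30
d = 87.30^(1/0.81) = 87.30^1.2346 = 249.1 m

d ≈ 249 m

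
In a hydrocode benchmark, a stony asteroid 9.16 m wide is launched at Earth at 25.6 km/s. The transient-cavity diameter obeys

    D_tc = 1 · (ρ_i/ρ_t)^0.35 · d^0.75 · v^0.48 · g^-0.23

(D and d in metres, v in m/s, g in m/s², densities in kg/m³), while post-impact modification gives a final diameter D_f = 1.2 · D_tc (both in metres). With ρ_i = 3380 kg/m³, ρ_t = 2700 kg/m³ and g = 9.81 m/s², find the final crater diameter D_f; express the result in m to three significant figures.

D_f ≈ 528 m

v = 25600 m/s.
(ρ_i/ρ_t)^0.35 = (3380/2700)^0.35 = 1.082
d^0.75 = 9.16^0.75 = 5.265
v^0.48 = 25600^0.48 = 130.6
g^-0.23 = 9.81^-0.23 = 0.5914
D_tc = 1 × 1.082 × 5.265 × 130.6 × 0.5914 = 440.0 m
D_f = 1.2 × 440.0 = 528.0 m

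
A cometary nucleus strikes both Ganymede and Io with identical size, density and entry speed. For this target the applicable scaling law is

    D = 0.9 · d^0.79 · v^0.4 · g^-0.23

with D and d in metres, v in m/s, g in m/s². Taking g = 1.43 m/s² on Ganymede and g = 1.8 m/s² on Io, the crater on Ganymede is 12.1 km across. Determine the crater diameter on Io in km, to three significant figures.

D ≈ 11.5 km

All impactor-dependent factors cancel in the ratio, leaving D_Io/D_Ganymede = (g_Io/g_Ganymede)^-0.23.
(1.8/1.43)^-0.23 = 1.259^-0.23 = 0.9484
D_Io = 0.9484 × 12.1 km = 11.5 km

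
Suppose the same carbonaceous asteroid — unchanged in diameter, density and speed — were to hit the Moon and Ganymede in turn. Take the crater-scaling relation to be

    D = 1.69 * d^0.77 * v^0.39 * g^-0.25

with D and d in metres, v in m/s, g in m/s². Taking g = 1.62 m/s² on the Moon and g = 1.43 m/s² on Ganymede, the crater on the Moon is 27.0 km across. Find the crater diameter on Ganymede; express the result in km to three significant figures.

D ≈ 27.9 km

All impactor-dependent factors cancel in the ratio, leaving D_Ganymede/D_Moon = (g_Ganymede/g_Moon)^-0.25.
(1.43/1.62)^-0.25 = 0.8827^-0.25 = 1.032
D_Ganymede = 1.032 × 27.0 km = 27.9 km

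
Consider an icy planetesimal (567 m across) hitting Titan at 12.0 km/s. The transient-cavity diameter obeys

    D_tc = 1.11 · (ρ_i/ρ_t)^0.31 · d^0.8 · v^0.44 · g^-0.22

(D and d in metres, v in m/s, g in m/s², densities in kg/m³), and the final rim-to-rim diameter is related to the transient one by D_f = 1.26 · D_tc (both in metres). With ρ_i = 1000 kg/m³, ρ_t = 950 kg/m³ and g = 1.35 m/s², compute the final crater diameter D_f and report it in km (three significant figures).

v = 12000 m/s.
(ρ_i/ρ_t)^0.31 = (1000/950)^0.31 = 1.016
d^0.8 = 567^0.8 = 159.5
v^0.44 = 12000^0.44 = 62.35
g^-0.22 = 1.35^-0.22 = 0.9361
D_tc = 1.11 × 1.016 × 159.5 × 62.35 × 0.9361 = 10500 m
D_f = 1.26 × 10500 = 13230 m
     = 13.23 km

D_f ≈ 13.2 km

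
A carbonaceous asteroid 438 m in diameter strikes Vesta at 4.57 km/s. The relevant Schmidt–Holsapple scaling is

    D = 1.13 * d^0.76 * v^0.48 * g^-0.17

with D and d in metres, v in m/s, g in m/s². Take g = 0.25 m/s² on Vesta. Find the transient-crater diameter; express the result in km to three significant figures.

D ≈ 8.31 km

In SI units: v = 4570 m/s.
d^0.76 = 438^0.76 = 101.7
v^0.48 = 4570^0.48 = 57.12
g^-0.17 = 0.25^-0.17 = 1.266
D = 1.13 × 101.7 × 57.12 × 1.266 = 8310 m
   = 8.310 km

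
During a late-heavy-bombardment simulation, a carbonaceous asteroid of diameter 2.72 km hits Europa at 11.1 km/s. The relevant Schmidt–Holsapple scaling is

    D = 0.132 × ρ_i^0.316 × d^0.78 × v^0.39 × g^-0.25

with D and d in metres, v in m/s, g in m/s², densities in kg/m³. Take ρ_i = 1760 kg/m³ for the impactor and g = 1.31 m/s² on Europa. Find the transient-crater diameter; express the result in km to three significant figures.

D ≈ 23.6 km

In SI units: d = 2720 m, v = 11100 m/s.
ρ_i^0.316 = 1760^0.316 = 10.61
d^0.78 = 2720^0.78 = 477.5
v^0.39 = 11100^0.39 = 37.82
g^-0.25 = 1.31^-0.25 = 0.9347
D = 0.132 × 10.61 × 477.5 × 37.82 × 0.9347 = 23640 m
   = 23.64 km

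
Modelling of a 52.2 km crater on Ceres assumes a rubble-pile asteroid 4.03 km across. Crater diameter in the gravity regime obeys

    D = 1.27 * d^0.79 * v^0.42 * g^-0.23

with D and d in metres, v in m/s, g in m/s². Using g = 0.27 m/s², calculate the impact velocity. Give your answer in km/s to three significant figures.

Rearranging for v: v = [D / (1.27 · 4030^0.79 · 0.27^-0.23)]^(1/0.42).
D = 52200 m.
4030^0.79 = 705.0
0.27^-0.23 = 1.351
Denominator = 1.27 × 705.0 × 1.351 = 1210
D / 1210 = 52200 / 1210 = 43.14
v = 43.14^(1/0.42) = 43.14^2.381 = 7810 m/s

v ≈ 7.81 km/s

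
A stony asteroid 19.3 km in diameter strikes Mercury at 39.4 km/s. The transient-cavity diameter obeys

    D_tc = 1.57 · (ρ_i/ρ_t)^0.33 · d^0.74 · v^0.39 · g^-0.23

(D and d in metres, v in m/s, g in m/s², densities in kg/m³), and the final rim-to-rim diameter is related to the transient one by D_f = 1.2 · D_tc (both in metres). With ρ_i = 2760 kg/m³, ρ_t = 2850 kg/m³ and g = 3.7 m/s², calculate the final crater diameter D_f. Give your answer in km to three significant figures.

D_f ≈ 127 km

In SI: d = 19300 m, v = 39400 m/s.
(ρ_i/ρ_t)^0.33 = (2760/2850)^0.33 = 0.9895
d^0.74 = 19300^0.74 = 1484
v^0.39 = 39400^0.39 = 61.98
g^-0.23 = 3.7^-0.23 = 0.7401
D_tc = 1.57 × 0.9895 × 1484 × 61.98 × 0.7401 = 1.058 × 10^5 m
D_f = 1.2 × 1.058 × 10^5 = 1.270 × 10^5 m
     = 127.0 km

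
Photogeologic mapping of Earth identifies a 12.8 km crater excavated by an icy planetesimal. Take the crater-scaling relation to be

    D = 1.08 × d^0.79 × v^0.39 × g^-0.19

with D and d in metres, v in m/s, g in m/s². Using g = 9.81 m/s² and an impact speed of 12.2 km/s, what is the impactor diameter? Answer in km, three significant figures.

d ≈ 2.39 km

Rearranging for d: d = [D / (1.08 · 12200^0.39 · 9.81^-0.19)]^(1/0.79).
D = 12800 m.
12200^0.39 = 39.24
9.81^-0.19 = 0.6480
Denominator = 1.08 × 39.24 × 0.6480 = 27.46
D / 27.46 = 12800 / 27.46 = 466.1
d = 466.1^(1/0.79) = 466.1^1.2658 = 2386 m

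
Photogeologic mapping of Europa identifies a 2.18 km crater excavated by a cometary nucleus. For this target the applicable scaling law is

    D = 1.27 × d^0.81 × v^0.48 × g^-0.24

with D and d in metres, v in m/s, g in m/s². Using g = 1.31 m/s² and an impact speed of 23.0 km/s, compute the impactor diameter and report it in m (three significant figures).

Rearranging for d: d = [D / (1.27 · 23000^0.48 · 1.31^-0.24)]^(1/0.81).
D = 2180 m.
23000^0.48 = 124.1
1.31^-0.24 = 0.9372
Denominator = 1.27 × 124.1 × 0.9372 = 147.7
D / 147.7 = 2180 / 147.7 = 14.76
d = 14.76^(1/0.81) = 14.76^1.2346 = 27.76 m

d ≈ 27.8 m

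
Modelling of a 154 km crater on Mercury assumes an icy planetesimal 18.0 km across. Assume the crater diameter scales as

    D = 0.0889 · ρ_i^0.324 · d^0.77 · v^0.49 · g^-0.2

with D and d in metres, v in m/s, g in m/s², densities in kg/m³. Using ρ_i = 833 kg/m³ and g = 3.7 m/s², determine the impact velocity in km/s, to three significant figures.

v ≈ 22.2 km/s

Rearranging for v: v = [D / (0.0889 · 833^0.324 · 18000^0.77 · 3.7^-0.2)]^(1/0.49).
D = 154000 m.
833^0.324 = 8.837
18000^0.77 = 1890
3.7^-0.2 = 0.7698
Denominator = 0.0889 × 8.837 × 1890 × 0.7698 = 1143
D / 1143 = 154000 / 1143 = 134.7
v = 134.7^(1/0.49) = 134.7^2.0408 = 22162 m/s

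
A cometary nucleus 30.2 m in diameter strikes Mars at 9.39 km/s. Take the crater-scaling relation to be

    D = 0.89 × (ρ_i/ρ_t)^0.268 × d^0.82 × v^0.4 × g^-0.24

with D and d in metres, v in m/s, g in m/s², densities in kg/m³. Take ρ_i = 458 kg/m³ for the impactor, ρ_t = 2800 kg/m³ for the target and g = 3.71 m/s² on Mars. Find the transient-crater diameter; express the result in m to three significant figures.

In SI units: v = 9390 m/s.
(ρ_i/ρ_t)^0.268 = (458/2800)^0.268 = 0.6156
d^0.82 = 30.2^0.82 = 16.35
v^0.4 = 9390^0.4 = 38.82
g^-0.24 = 3.71^-0.24 = 0.7300
D = 0.89 × 0.6156 × 16.35 × 38.82 × 0.7300 = 253.9 m

D ≈ 254 m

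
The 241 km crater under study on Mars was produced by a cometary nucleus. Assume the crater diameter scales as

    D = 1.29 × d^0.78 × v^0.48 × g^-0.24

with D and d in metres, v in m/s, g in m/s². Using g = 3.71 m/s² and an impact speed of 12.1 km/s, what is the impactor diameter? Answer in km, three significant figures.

Rearranging for d: d = [D / (1.29 · 12100^0.48 · 3.71^-0.24)]^(1/0.78).
D = 241000 m.
12100^0.48 = 91.15
3.71^-0.24 = 0.7300
Denominator = 1.29 × 91.15 × 0.7300 = 85.84
D / 85.84 = 241000 / 85.84 = 2808
d = 2808^(1/0.78) = 2808^1.2821 = 26375 m

d ≈ 26.4 km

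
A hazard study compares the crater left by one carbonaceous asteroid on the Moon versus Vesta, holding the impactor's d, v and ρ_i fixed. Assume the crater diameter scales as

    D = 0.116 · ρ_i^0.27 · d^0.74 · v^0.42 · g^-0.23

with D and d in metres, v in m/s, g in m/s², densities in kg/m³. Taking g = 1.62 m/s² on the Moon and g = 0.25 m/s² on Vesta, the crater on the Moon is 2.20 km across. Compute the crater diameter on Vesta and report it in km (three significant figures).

D ≈ 3.38 km

All impactor-dependent factors cancel in the ratio, leaving D_Vesta/D_Moon = (g_Vesta/g_Moon)^-0.23.
(0.25/1.62)^-0.23 = 0.1543^-0.23 = 1.537
D_Vesta = 1.537 × 2.20 km = 3.38 km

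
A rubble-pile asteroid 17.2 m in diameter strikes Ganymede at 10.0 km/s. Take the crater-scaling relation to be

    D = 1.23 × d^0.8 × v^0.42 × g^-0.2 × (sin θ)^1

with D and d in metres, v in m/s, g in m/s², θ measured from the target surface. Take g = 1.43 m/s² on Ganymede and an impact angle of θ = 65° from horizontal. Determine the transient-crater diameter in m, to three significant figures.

In SI units: v = 10000 m/s.
d^0.8 = 17.2^0.8 = 9.737
v^0.42 = 10000^0.42 = 47.86
g^-0.2 = 1.43^-0.2 = 0.9310
(sin 65°)^1 = 0.9063^1 = 0.9063
D = 1.23 × 9.737 × 47.86 × 0.9310 × 0.9063 = 483.6 m

D ≈ 484 m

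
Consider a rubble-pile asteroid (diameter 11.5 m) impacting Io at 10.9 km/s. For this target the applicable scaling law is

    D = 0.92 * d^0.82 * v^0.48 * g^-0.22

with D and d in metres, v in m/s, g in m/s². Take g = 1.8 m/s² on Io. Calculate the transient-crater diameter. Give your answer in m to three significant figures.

D ≈ 519 m

In SI units: v = 10900 m/s.
d^0.82 = 11.5^0.82 = 7.409
v^0.48 = 10900^0.48 = 86.69
g^-0.22 = 1.8^-0.22 = 0.8787
D = 0.92 × 7.409 × 86.69 × 0.8787 = 519.2 m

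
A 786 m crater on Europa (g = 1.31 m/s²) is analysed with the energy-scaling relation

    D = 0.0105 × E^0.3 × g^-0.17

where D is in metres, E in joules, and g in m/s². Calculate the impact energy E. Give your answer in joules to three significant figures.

Rearranging: E = [D / (0.0105 · g^-0.17)]^(1/0.3).
g^-0.17 = 1.31^-0.17 = 0.9551
D / (0.0105 × 0.9551) = 786 / (0.01003) = 7.836 × 10^4
E = (7.836 × 10^4)^3.3333 = 2.058 × 10^16 J

E ≈ 2.06 × 10^16 J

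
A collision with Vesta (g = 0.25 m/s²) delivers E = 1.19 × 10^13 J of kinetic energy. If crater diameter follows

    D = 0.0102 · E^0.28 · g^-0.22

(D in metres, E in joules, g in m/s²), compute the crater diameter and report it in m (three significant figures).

E^0.28 = (1.19 × 10^13)^0.28 = 4.583 × 10^3
g^-0.22 = 0.25^-0.22 = 1.357
D = 0.0102 × 4.583 × 10^3 × 1.357 = 63.44 m

D ≈ 63.4 m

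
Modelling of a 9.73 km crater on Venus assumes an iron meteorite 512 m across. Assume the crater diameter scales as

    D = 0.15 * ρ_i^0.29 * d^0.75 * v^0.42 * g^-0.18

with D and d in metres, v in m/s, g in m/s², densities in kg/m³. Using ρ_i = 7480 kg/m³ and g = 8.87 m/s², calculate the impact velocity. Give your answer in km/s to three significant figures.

v ≈ 22.4 km/s

Rearranging for v: v = [D / (0.15 · 7480^0.29 · 512^0.75 · 8.87^-0.18)]^(1/0.42).
D = 9730 m.
7480^0.29 = 13.29
512^0.75 = 107.6
8.87^-0.18 = 0.6751
Denominator = 0.15 × 13.29 × 107.6 × 0.6751 = 144.8
D / 144.8 = 9730 / 144.8 = 67.20
v = 67.20^(1/0.42) = 67.20^2.381 = 22437 m/s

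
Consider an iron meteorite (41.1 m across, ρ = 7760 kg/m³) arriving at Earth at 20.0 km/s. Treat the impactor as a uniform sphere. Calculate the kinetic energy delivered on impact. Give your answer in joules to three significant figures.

E ≈ 5.64 × 10^16 J

v = 20000 m/s.
Mass m = (π/6) ρ d³ = (π/6) × 7760 × (41.1)³ = 2.821 × 10^8 kg
E = ½ m v² = 0.5 × 2.821 × 10^8 × (20000)² = 5.642 × 10^16 J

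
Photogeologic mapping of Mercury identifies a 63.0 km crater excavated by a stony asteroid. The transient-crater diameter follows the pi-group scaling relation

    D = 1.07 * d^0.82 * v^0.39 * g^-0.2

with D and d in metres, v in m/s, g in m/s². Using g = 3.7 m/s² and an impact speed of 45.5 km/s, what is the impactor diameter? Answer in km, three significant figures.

Rearranging for d: d = [D / (1.07 · 45500^0.39 · 3.7^-0.2)]^(1/0.82).
D = 63000 m.
45500^0.39 = 65.56
3.7^-0.2 = 0.7698
Denominator = 1.07 × 65.56 × 0.7698 = 54.00
D / 54.00 = 63000 / 54.00 = 1167
d = 1167^(1/0.82) = 1167^1.2195 = 5499 m

d ≈ 5.50 km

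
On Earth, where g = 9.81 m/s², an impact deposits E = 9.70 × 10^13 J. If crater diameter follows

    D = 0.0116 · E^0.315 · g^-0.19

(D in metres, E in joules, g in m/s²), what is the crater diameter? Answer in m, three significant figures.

D ≈ 191 m

E^0.315 = (9.70 × 10^13)^0.315 = 2.546 × 10^4
g^-0.19 = 9.81^-0.19 = 0.6480
D = 0.0116 × 2.546 × 10^4 × 0.6480 = 191.4 m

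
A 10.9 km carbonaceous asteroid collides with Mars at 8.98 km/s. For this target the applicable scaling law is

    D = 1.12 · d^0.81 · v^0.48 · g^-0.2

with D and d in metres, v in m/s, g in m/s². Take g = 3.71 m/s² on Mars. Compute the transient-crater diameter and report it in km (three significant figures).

D ≈ 127 km

In SI units: d = 10900 m, v = 8980 m/s.
d^0.81 = 10900^0.81 = 1863
v^0.48 = 8980^0.48 = 78.99
g^-0.2 = 3.71^-0.2 = 0.7694
D = 1.12 × 1863 × 78.99 × 0.7694 = 1.268 × 10^5 m
   = 126.8 km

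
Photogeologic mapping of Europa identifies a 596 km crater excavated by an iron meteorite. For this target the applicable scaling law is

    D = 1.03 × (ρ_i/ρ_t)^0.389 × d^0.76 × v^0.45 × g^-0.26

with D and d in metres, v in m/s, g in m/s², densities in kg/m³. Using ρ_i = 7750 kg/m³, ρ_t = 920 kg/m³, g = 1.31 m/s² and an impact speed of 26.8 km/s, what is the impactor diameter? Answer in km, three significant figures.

Rearranging for d: d = [D / (1.03 · (7750/920)^0.389 · 26800^0.45 · 1.31^-0.26)]^(1/0.76).
D = 596000 m.
(7750/920)^0.389 = 2.291
26800^0.45 = 98.32
1.31^-0.26 = 0.9322
Denominator = 1.03 × 2.291 × 98.32 × 0.9322 = 216.3
D / 216.3 = 596000 / 216.3 = 2755
d = 2755^(1/0.76) = 2755^1.3158 = 33613 m

d ≈ 33.6 km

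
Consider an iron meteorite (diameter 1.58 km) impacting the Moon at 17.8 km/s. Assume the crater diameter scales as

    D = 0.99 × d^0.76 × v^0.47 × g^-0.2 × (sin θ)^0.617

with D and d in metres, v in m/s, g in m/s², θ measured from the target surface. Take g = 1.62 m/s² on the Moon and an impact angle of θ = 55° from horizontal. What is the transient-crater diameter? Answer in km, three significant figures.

In SI units: d = 1580 m, v = 17800 m/s.
d^0.76 = 1580^0.76 = 269.8
v^0.47 = 17800^0.47 = 99.47
g^-0.2 = 1.62^-0.2 = 0.9080
(sin 55°)^0.617 = 0.8192^0.617 = 0.8842
D = 0.99 × 269.8 × 99.47 × 0.9080 × 0.8842 = 21331 m
   = 21.33 km

D ≈ 21.3 km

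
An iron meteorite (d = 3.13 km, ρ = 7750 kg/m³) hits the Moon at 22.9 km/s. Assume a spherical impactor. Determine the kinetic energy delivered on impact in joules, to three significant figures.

d = 3130 m; v = 22900 m/s.
Mass m = (π/6) ρ d³ = (π/6) × 7750 × (3130)³ = 1.244 × 10^14 kg
E = ½ m v² = 0.5 × 1.244 × 10^14 × (22900)² = 3.262 × 10^22 J

E ≈ 3.26 × 10^22 J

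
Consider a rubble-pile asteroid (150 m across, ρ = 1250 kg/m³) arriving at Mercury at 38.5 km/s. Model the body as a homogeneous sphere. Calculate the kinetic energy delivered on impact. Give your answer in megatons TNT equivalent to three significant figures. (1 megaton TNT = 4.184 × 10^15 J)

E ≈ 391 Mt TNT

v = 38500 m/s.
Mass m = (π/6) ρ d³ = (π/6) × 1250 × (150)³ = 2.209 × 10^9 kg
E = ½ m v² = 0.5 × 2.209 × 10^9 × (38500)² = 1.637 × 10^18 J
   = 1.637 × 10^18 / 4.184×10^15 = 391.3 Mt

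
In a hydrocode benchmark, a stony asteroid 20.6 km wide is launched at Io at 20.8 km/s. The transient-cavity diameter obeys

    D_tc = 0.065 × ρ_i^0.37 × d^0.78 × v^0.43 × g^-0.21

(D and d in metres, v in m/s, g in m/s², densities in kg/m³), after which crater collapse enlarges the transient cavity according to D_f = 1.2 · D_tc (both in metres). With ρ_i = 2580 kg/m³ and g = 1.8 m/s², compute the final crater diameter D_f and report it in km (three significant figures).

In SI: d = 20600 m, v = 20800 m/s.
ρ_i^0.37 = 2580^0.37 = 18.29
d^0.78 = 20600^0.78 = 2316
v^0.43 = 20800^0.43 = 71.91
g^-0.21 = 1.8^-0.21 = 0.8839
D_tc = 0.065 × 18.29 × 2316 × 71.91 × 0.8839 = 1.750 × 10^5 m
D_f = 1.2 × 1.750 × 10^5 = 2.100 × 10^5 m
     = 210.0 km

D_f ≈ 210 km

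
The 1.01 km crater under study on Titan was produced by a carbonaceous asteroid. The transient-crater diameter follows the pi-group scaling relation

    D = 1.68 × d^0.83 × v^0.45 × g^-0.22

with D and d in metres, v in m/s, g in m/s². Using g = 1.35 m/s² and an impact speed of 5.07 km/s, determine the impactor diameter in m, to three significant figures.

d ≈ 23.7 m

Rearranging for d: d = [D / (1.68 · 5070^0.45 · 1.35^-0.22)]^(1/0.83).
D = 1010 m.
5070^0.45 = 46.48
1.35^-0.22 = 0.9361
Denominator = 1.68 × 46.48 × 0.9361 = 73.10
D / 73.10 = 1010 / 73.10 = 13.82
d = 13.82^(1/0.83) = 13.82^1.2048 = 23.66 m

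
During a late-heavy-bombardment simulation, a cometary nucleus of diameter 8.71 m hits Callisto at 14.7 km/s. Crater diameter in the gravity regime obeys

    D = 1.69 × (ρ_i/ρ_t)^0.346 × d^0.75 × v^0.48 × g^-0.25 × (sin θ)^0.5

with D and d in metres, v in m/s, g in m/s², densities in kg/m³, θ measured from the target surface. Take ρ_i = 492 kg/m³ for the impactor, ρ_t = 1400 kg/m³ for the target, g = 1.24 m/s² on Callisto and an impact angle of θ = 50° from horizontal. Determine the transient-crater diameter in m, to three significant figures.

In SI units: v = 14700 m/s.
(ρ_i/ρ_t)^0.346 = (492/1400)^0.346 = 0.6964
d^0.75 = 8.71^0.75 = 5.070
v^0.48 = 14700^0.48 = 100.1
g^-0.25 = 1.24^-0.25 = 0.9476
(sin 50°)^0.5 = 0.7660^0.5 = 0.8752
D = 1.69 × 0.6964 × 5.070 × 100.1 × 0.9476 × 0.8752 = 495.4 m

D ≈ 495 m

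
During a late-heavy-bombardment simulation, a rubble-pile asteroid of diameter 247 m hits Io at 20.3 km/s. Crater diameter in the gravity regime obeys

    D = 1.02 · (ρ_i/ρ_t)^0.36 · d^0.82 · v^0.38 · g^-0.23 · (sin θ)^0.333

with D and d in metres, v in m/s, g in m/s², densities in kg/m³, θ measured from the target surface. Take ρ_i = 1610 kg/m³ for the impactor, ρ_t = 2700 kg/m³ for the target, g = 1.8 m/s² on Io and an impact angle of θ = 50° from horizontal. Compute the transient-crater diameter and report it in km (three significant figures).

In SI units: v = 20300 m/s.
(ρ_i/ρ_t)^0.36 = (1610/2700)^0.36 = 0.8302
d^0.82 = 247^0.82 = 91.62
v^0.38 = 20300^0.38 = 43.34
g^-0.23 = 1.8^-0.23 = 0.8735
(sin 50°)^0.333 = 0.7660^0.333 = 0.9151
D = 1.02 × 0.8302 × 91.62 × 43.34 × 0.8735 × 0.9151 = 2688 m
   = 2.688 km

D ≈ 2.69 km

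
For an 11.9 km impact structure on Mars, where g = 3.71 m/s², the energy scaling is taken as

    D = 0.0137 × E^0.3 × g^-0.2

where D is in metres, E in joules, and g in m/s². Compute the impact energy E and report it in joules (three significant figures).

Rearranging: E = [D / (0.0137 · g^-0.2)]^(1/0.3).
D = 11900 m.
g^-0.2 = 3.71^-0.2 = 0.7694
D / (0.0137 × 0.7694) = 11900 / (0.01054) = 1.129 × 10^6
E = (1.129 × 10^6)^3.3333 = 1.498 × 10^20 J

E ≈ 1.50 × 10^20 J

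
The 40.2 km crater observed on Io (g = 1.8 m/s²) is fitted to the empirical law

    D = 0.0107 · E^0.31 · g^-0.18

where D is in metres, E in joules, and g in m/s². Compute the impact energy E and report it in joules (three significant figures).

Rearranging: E = [D / (0.0107 · g^-0.18)]^(1/0.31).
D = 40200 m.
g^-0.18 = 1.8^-0.18 = 0.8996
D / (0.0107 × 0.8996) = 40200 / (9.626 × 10^-3) = 4.176 × 10^6
E = (4.176 × 10^6)^3.2258 = 2.276 × 10^21 J

E ≈ 2.28 × 10^21 J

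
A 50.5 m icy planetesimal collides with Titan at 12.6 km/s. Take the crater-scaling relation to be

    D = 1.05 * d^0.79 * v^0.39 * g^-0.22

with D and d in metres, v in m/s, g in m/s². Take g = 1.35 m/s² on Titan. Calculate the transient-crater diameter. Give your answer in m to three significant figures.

In SI units: v = 12600 m/s.
d^0.79 = 50.5^0.79 = 22.16
v^0.39 = 12600^0.39 = 39.73
g^-0.22 = 1.35^-0.22 = 0.9361
D = 1.05 × 22.16 × 39.73 × 0.9361 = 865.4 m

D ≈ 865 m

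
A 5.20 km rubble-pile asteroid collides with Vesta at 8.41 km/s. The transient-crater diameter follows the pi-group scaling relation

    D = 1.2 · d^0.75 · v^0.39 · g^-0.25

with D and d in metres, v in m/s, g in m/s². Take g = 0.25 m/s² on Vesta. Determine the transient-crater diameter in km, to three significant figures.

D ≈ 35.3 km

In SI units: d = 5200 m, v = 8410 m/s.
d^0.75 = 5200^0.75 = 612.4
v^0.39 = 8410^0.39 = 33.94
g^-0.25 = 0.25^-0.25 = 1.414
D = 1.2 × 612.4 × 33.94 × 1.414 = 35268 m
   = 35.27 km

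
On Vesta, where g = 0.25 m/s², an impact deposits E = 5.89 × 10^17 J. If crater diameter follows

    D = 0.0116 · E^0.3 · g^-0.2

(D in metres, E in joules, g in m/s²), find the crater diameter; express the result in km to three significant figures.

E^0.3 = (5.89 × 10^17)^0.3 = 2.143 × 10^5
g^-0.2 = 0.25^-0.2 = 1.320
D = 0.0116 × 2.143 × 10^5 × 1.320 = 3281 m
   = 3.281 km

D ≈ 3.28 km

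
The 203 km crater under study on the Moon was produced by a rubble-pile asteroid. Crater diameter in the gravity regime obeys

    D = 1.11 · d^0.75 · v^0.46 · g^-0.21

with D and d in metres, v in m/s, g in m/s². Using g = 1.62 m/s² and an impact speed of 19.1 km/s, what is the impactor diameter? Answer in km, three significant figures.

d ≈ 28.1 km

Rearranging for d: d = [D / (1.11 · 19100^0.46 · 1.62^-0.21)]^(1/0.75).
D = 203000 m.
19100^0.46 = 93.17
1.62^-0.21 = 0.9037
Denominator = 1.11 × 93.17 × 0.9037 = 93.46
D / 93.46 = 203000 / 93.46 = 2172
d = 2172^(1/0.75) = 2172^1.3333 = 28121 m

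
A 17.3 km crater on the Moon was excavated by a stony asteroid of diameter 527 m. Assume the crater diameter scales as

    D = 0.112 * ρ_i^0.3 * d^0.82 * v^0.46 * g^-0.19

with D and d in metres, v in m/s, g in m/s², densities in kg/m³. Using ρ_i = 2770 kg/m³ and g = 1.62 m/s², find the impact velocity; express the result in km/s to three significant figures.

v ≈ 18.6 km/s

Rearranging for v: v = [D / (0.112 · 2770^0.3 · 527^0.82 · 1.62^-0.19)]^(1/0.46).
D = 17300 m.
2770^0.3 = 10.78
527^0.82 = 170.6
1.62^-0.19 = 0.9124
Denominator = 0.112 × 10.78 × 170.6 × 0.9124 = 187.9
D / 187.9 = 17300 / 187.9 = 92.07
v = 92.07^(1/0.46) = 92.07^2.1739 = 18612 m/s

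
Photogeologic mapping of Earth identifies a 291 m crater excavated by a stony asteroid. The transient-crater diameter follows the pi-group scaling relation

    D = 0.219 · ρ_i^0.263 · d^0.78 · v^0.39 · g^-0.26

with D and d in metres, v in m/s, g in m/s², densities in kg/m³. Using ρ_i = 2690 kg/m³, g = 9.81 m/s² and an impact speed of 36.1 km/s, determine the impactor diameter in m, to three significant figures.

Rearranging for d: d = [D / (0.219 · 2690^0.263 · 36100^0.39 · 9.81^-0.26)]^(1/0.78).
2690^0.263 = 7.980
36100^0.39 = 59.90
9.81^-0.26 = 0.5523
Denominator = 0.219 × 7.980 × 59.90 × 0.5523 = 57.82
D / 57.82 = 291 / 57.82 = 5.033
d = 5.033^(1/0.78) = 5.033^1.2821 = 7.940 m

d ≈ 7.94 m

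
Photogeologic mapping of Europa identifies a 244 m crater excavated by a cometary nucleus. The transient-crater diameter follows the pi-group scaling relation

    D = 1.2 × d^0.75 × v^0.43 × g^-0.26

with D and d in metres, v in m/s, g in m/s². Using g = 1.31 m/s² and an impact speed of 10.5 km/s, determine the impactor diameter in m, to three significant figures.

Rearranging for d: d = [D / (1.2 · 10500^0.43 · 1.31^-0.26)]^(1/0.75).
10500^0.43 = 53.59
1.31^-0.26 = 0.9322
Denominator = 1.2 × 53.59 × 0.9322 = 59.95
D / 59.95 = 244 / 59.95 = 4.070
d = 4.070^(1/0.75) = 4.070^1.3333 = 6.498 m

d ≈ 6.50 m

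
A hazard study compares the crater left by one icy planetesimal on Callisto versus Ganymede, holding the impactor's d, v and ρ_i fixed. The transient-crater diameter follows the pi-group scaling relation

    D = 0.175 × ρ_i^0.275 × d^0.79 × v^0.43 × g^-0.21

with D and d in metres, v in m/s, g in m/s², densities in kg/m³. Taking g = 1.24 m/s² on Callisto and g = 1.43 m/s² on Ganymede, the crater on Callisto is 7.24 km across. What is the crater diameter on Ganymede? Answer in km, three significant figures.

D ≈ 7.03 km

All impactor-dependent factors cancel in the ratio, leaving D_Ganymede/D_Callisto = (g_Ganymede/g_Callisto)^-0.21.
(1.43/1.24)^-0.21 = 1.153^-0.21 = 0.9705
D_Ganymede = 0.9705 × 7.24 km = 7.03 km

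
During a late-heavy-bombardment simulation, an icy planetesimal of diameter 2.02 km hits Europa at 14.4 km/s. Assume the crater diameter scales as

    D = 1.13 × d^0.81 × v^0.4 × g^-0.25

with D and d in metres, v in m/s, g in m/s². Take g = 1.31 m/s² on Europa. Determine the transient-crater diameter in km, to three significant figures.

D ≈ 23.1 km

In SI units: d = 2020 m, v = 14400 m/s.
d^0.81 = 2020^0.81 = 475.7
v^0.4 = 14400^0.4 = 46.06
g^-0.25 = 1.31^-0.25 = 0.9347
D = 1.13 × 475.7 × 46.06 × 0.9347 = 23142 m
   = 23.14 km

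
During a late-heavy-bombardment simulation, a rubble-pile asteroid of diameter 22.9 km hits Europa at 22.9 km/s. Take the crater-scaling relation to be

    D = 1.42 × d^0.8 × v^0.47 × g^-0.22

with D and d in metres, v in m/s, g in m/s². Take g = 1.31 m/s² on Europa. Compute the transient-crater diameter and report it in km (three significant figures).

D ≈ 461 km

In SI units: d = 22900 m, v = 22900 m/s.
d^0.8 = 22900^0.8 = 3075
v^0.47 = 22900^0.47 = 112.0
g^-0.22 = 1.31^-0.22 = 0.9423
D = 1.42 × 3075 × 112.0 × 0.9423 = 4.608 × 10^5 m
   = 460.8 km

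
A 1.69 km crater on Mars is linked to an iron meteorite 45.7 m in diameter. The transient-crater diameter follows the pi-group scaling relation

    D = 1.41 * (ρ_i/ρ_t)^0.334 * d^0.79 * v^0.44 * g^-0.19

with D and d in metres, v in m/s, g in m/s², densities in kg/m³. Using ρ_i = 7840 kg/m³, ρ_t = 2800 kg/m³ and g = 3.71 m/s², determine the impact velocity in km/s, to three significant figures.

v ≈ 8.38 km/s

Rearranging for v: v = [D / (1.41 · (7840/2800)^0.334 · 45.7^0.79 · 3.71^-0.19)]^(1/0.44).
D = 1690 m.
(7840/2800)^0.334 = 1.410
45.7^0.79 = 20.48
3.71^-0.19 = 0.7795
Denominator = 1.41 × 1.410 × 20.48 × 0.7795 = 31.74
D / 31.74 = 1690 / 31.74 = 53.25
v = 53.25^(1/0.44) = 53.25^2.2727 = 8383 m/s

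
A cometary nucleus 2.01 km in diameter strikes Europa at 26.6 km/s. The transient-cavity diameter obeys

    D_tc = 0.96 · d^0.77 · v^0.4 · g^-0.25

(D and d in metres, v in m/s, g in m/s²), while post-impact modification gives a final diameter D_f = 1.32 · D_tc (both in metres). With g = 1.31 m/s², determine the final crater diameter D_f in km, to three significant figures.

D_f ≈ 24.4 km

In SI: d = 2010 m, v = 26600 m/s.
d^0.77 = 2010^0.77 = 349.5
v^0.4 = 26600^0.4 = 58.88
g^-0.25 = 1.31^-0.25 = 0.9347
D_tc = 0.96 × 349.5 × 58.88 × 0.9347 = 18470 m
D_f = 1.32 × 18470 = 24380 m
     = 24.38 km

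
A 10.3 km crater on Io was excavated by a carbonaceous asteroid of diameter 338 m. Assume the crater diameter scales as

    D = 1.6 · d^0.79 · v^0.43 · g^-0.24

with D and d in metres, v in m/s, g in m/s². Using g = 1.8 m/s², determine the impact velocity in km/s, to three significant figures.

v ≈ 22.6 km/s

Rearranging for v: v = [D / (1.6 · 338^0.79 · 1.8^-0.24)]^(1/0.43).
D = 10300 m.
338^0.79 = 99.50
1.8^-0.24 = 0.8684
Denominator = 1.6 × 99.50 × 0.8684 = 138.2
D / 138.2 = 10300 / 138.2 = 74.53
v = 74.53^(1/0.43) = 74.53^2.3256 = 22610 m/s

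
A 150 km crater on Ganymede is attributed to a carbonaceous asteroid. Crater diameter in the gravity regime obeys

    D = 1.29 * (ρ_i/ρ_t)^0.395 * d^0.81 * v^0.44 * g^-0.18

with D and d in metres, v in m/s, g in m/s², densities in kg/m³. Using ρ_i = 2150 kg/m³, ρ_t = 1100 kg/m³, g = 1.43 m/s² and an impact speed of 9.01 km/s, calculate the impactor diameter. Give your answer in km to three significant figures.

d ≈ 9.96 km

Rearranging for d: d = [D / (1.29 · (2150/1100)^0.395 · 9010^0.44 · 1.43^-0.18)]^(1/0.81).
D = 150000 m.
(2150/1100)^0.395 = 1.303
9010^0.44 = 54.96
1.43^-0.18 = 0.9376
Denominator = 1.29 × 1.303 × 54.96 × 0.9376 = 86.62
D / 86.62 = 150000 / 86.62 = 1732
d = 1732^(1/0.81) = 1732^1.2346 = 9961 m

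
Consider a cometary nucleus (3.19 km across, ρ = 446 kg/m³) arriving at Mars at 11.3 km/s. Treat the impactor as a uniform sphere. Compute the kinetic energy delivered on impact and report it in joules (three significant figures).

E ≈ 4.84 × 10^20 J

d = 3190 m; v = 11300 m/s.
Mass m = (π/6) ρ d³ = (π/6) × 446 × (3190)³ = 7.581 × 10^12 kg
E = ½ m v² = 0.5 × 7.581 × 10^12 × (11300)² = 4.840 × 10^20 J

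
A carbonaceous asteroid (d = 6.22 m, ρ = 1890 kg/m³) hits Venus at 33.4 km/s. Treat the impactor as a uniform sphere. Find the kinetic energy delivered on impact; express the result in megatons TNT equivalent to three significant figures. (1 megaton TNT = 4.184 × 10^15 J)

v = 33400 m/s.
Mass m = (π/6) ρ d³ = (π/6) × 1890 × (6.22)³ = 2.381 × 10^5 kg
E = ½ m v² = 0.5 × 2.381 × 10^5 × (33400)² = 1.328 × 10^14 J
   = 1.328 × 10^14 / 4.184×10^15 = 0.03174 Mt

E ≈ 0.0317 Mt TNT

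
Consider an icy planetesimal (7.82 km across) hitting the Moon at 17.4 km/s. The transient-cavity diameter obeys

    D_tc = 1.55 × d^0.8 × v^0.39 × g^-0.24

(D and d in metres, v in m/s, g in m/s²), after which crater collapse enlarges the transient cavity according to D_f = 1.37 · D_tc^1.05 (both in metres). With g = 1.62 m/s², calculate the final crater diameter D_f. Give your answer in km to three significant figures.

In SI: d = 7820 m, v = 17400 m/s.
d^0.8 = 7820^0.8 = 1302
v^0.39 = 17400^0.39 = 45.06
g^-0.24 = 1.62^-0.24 = 0.8907
D_tc = 1.55 × 1302 × 45.06 × 0.8907 = 81000 m
D_f = 1.37 × (81000)^1.05 = 1.953 × 10^5 m
     = 195.3 km

D_f ≈ 195 km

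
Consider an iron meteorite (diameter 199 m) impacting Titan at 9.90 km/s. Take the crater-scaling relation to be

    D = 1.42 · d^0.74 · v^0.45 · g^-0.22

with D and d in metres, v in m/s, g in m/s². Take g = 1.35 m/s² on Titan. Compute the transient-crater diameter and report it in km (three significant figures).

In SI units: v = 9900 m/s.
d^0.74 = 199^0.74 = 50.25
v^0.45 = 9900^0.45 = 62.81
g^-0.22 = 1.35^-0.22 = 0.9361
D = 1.42 × 50.25 × 62.81 × 0.9361 = 4195 m
   = 4.195 km

D ≈ 4.20 km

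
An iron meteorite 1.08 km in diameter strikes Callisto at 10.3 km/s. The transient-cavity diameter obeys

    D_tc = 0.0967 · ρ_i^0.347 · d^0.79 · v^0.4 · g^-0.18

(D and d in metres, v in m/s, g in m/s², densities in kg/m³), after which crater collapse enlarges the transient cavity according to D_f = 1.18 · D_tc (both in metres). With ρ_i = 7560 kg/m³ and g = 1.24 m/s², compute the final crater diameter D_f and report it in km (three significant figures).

In SI: d = 1080 m, v = 10300 m/s.
ρ_i^0.347 = 7560^0.347 = 22.17
d^0.79 = 1080^0.79 = 249.1
v^0.4 = 10300^0.4 = 40.28
g^-0.18 = 1.24^-0.18 = 0.9620
D_tc = 0.0967 × 22.17 × 249.1 × 40.28 × 0.9620 = 20690 m
D_f = 1.18 × 20690 = 24414 m
     = 24.41 km

D_f ≈ 24.4 km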